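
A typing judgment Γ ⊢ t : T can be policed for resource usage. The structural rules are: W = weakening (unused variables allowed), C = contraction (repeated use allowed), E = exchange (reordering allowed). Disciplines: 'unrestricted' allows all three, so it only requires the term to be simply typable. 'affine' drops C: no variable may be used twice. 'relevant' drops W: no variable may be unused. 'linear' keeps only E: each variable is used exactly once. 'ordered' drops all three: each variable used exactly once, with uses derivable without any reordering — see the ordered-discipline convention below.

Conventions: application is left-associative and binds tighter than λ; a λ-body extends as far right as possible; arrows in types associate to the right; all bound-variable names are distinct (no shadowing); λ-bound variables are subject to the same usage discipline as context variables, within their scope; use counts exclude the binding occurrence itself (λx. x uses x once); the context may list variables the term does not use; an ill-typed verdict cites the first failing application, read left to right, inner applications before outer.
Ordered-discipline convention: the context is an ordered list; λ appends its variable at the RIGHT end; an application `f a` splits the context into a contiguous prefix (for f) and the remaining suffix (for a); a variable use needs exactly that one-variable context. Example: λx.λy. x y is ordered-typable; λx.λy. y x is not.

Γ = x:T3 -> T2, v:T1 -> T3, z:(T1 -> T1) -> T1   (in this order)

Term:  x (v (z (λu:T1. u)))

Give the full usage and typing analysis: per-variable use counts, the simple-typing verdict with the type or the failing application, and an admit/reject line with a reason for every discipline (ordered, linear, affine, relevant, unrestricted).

variable uses: x ×1; v ×1; z ×1; u [bound] ×1
use order (left to right): x, v, z, u
typing: ✓ — T2
ordered: ✓, x, v, z, u: once each, no exchange needed
linear: ✓, each of x, v, z, u used exactly once
affine: ✓, none of x, v, z, u used more than once
relevant: ✓, at least one use each (x, v, z, u)
unrestricted: ✓, type-checks (T2) and nothing is barred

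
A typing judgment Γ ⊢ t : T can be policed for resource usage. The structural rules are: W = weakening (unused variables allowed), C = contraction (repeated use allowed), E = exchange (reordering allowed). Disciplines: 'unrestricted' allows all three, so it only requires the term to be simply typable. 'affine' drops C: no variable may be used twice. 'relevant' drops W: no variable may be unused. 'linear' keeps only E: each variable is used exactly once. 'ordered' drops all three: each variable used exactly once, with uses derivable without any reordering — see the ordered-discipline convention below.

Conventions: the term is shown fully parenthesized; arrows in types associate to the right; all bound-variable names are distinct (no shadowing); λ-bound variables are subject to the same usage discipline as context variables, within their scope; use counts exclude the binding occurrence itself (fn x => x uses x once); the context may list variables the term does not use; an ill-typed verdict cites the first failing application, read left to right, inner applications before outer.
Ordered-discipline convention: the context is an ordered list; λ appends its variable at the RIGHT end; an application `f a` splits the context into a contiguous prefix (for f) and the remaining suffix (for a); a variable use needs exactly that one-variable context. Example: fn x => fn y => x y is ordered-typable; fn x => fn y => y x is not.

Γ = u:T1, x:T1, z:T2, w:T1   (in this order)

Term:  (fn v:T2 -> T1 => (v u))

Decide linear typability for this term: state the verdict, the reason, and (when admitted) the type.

no — not simply typable
variable uses: u: 1×, x: 0×, z: 0×, w: 0×, v (λ-bound): 1×
order of uses: v, u
typing: ill-typed: argument of type T1 where T2 is required
summary: ordered ✗ | linear ✗ | affine ✗ | relevant ✗ | unrestricted ✗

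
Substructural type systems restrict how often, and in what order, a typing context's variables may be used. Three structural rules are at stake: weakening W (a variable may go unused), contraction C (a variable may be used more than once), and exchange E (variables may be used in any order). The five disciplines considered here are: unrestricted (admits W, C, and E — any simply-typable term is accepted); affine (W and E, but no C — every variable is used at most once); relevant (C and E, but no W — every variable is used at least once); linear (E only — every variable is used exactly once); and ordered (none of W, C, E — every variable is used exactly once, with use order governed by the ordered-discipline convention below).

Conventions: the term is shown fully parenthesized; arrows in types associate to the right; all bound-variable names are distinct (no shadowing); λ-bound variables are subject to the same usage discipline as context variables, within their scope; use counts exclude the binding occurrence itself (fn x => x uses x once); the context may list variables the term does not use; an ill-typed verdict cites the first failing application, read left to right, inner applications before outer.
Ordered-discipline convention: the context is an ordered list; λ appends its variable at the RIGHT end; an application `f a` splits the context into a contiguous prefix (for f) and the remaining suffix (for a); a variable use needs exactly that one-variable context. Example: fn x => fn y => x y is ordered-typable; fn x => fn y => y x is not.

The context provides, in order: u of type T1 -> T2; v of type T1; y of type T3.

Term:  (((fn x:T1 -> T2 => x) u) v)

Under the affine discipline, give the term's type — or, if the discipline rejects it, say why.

term : T2
usage: u ×1, v ×1, y ×0, x (bound) ×1
order of uses: x, u, v
typing: the term checks, with type T2
all disciplines: ordered ✗, linear ✗, affine ✓, relevant ✗, unrestricted ✓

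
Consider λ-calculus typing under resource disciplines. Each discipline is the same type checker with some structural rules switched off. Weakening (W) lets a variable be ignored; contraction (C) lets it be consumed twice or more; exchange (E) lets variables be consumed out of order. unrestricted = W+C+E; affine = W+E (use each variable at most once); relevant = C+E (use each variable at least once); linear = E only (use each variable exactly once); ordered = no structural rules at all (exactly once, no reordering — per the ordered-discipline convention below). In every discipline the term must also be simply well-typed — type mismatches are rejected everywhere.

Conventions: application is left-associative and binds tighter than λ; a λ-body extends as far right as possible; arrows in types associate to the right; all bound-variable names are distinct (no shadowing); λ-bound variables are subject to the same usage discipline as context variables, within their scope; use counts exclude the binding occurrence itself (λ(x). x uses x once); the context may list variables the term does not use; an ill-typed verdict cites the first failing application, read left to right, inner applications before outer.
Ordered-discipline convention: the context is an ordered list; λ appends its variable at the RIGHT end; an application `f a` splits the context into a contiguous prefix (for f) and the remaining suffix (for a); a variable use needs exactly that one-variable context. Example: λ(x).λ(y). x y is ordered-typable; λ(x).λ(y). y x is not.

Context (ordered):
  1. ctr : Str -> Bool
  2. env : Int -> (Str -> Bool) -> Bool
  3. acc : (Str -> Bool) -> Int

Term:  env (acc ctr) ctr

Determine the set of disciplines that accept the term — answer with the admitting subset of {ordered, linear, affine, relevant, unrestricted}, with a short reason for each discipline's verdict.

accepted by: relevant, unrestricted
counts: ctr: 2, env: 1, acc: 1
use order (left to right): env, acc, ctr, ctr
typing: ✓ — Bool
ordered: ✗, uses contraction: ctr ×2
linear: ✗, uses contraction: ctr ×2
affine: ✗, uses contraction: ctr ×2
relevant: ✓, at least one use each (ctr, env, acc)
unrestricted: ✓, simply typable at Bool; W, C, E all held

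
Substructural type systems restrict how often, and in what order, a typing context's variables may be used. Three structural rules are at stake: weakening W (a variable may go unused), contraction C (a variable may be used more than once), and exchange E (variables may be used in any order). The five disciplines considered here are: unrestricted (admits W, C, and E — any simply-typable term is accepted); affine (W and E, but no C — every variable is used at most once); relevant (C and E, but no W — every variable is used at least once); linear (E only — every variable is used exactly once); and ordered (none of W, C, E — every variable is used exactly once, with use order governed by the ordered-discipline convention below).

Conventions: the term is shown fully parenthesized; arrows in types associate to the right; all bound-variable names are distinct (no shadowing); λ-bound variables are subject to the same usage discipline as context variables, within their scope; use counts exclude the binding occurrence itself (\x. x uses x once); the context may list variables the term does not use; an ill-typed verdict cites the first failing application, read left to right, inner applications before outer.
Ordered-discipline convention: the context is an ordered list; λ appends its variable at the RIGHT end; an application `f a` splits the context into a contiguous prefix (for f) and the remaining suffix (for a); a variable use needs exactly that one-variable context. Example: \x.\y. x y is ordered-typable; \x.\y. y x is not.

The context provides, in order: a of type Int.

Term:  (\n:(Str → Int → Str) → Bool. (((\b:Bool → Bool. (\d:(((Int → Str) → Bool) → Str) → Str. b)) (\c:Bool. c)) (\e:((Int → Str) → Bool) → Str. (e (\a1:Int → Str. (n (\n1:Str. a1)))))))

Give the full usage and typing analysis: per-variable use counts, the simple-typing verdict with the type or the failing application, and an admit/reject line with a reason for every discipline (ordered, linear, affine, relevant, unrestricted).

counts: a ×0, n [bound] ×1, b [bound] ×1, d [bound] ×0, c [bound] ×1, e [bound] ×1, a1 [bound] ×1, n1 [bound] ×0
use order (left to right): b, c, e, n, a1
typing: well-typed at ((Str → Int → Str) → Bool) → Bool → Bool
ordered: ✗ — needs weakening: a, d, n1 unused
linear: ✗ — needs weakening: a, d, n1 unused
affine: ✓ — a, n, b, d, c, e, a1, n1: no repeats, contraction unneeded
relevant: ✗ — needs weakening: a, d, n1 unused
unrestricted: ✓ — well-typed at ((Str → Int → Str) → Bool) → Bool → Bool; no restrictions here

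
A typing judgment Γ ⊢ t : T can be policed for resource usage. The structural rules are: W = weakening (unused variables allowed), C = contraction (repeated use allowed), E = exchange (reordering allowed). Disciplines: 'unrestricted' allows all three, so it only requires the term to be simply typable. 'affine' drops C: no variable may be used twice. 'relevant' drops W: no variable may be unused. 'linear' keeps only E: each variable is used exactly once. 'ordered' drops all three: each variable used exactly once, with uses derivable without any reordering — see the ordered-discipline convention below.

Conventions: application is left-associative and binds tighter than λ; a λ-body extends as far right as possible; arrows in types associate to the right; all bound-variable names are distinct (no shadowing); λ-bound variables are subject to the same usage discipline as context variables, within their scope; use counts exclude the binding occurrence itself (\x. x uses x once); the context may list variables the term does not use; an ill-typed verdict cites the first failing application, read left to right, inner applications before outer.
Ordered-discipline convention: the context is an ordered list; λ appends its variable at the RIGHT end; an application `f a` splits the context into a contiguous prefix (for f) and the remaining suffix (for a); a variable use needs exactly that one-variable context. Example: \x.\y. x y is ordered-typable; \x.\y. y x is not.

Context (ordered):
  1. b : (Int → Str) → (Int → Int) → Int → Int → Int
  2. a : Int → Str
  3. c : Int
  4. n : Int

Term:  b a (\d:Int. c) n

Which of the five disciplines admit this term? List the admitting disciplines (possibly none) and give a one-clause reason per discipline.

admitted by: affine, unrestricted
counts: b: 1; a: 1; c: 1; n: 1; d (λ-bound): 0
use order (left to right): b, a, c, n
typing: well-typed at Int → Int
ordered: ✗, d never used (weakening)
linear: ✗, d never used (weakening)
affine: ✓, no duplicate uses among b, a, c, n, d
relevant: ✗, d never used (weakening)
unrestricted: ✓, simply typable at Int → Int; W, C, E all held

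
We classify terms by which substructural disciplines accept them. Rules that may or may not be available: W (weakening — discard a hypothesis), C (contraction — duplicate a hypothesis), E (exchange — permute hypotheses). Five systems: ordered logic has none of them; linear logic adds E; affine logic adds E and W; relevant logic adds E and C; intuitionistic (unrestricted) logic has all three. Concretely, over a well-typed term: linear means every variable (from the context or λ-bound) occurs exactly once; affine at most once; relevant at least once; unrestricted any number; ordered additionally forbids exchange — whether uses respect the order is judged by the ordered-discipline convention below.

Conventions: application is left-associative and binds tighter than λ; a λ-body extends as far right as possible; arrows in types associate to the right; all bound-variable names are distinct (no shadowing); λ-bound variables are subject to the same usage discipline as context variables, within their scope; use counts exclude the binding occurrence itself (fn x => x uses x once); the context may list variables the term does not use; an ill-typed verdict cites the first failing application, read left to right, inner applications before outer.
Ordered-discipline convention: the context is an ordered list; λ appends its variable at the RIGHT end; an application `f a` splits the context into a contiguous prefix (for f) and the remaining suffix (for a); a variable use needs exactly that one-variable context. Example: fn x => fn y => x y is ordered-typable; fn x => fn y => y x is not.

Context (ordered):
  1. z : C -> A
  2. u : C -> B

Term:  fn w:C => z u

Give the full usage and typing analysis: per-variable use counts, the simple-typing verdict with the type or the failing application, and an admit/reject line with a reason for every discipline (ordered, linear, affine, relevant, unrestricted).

usage: z ×1; u ×1; w (bound) ×0
uses in reading order: z, u
typing: ill-typed: an argument C -> B mismatches the expected C
ordered: ✗ — fails simple typing
linear: ✗ — a type mismatch blocks all five
affine: ✗ — the type mismatch rejects it
relevant: ✗ — not simply typable
unrestricted: ✗ — fails simple typing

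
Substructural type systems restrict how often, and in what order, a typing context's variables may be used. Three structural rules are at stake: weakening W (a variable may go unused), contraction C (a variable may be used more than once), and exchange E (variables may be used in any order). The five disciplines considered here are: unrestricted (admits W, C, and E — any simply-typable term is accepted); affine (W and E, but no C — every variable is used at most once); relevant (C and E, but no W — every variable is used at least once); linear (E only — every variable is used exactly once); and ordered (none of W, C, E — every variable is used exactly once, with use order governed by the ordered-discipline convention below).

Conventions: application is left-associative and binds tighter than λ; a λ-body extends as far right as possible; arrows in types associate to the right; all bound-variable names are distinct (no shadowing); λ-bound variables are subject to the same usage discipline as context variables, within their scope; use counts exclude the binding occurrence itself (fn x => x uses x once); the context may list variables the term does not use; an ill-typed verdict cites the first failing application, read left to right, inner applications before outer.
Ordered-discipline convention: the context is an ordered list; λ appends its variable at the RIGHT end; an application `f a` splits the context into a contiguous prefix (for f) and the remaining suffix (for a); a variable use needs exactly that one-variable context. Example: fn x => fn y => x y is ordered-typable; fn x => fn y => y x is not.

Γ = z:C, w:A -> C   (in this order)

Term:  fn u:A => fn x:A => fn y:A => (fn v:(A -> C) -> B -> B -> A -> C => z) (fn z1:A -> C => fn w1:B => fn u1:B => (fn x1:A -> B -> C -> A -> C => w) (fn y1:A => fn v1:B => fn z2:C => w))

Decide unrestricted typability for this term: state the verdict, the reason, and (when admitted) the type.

yes — typability at A -> A -> A -> C is all that's needed; term : A -> A -> A -> C
variable uses: z: 1, w: 2, u (bound): 0, x (bound): 0, y (bound): 0, v (bound): 0, z1 (bound): 0, w1 (bound): 0, u1 (bound): 0, x1 (bound): 0, y1 (bound): 0, v1 (bound): 0, z2 (bound): 0
use order (left to right): z, w, w
typing: well-typed at A -> A -> A -> C
across the five disciplines: ordered ✗ · linear ✗ · affine ✗ · relevant ✗ · unrestricted ✓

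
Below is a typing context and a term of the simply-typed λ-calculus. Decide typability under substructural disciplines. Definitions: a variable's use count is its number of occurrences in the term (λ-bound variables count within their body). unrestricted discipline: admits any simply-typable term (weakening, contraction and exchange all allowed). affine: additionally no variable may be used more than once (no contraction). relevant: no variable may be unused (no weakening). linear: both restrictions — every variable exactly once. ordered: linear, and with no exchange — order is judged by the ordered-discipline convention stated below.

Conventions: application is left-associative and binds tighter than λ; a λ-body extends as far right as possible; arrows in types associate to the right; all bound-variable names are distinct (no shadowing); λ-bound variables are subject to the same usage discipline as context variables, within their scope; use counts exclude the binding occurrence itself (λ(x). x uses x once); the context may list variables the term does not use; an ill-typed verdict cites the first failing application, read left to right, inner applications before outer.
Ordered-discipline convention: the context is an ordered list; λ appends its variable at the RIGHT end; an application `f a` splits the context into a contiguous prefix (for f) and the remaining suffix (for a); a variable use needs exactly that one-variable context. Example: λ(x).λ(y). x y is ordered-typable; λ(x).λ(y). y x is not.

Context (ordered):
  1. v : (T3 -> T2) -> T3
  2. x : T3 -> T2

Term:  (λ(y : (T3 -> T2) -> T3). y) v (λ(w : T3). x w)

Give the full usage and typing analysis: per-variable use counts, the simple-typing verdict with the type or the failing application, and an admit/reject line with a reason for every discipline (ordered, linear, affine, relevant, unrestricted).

use counts: v: 1; x: 1; y (λ-bound): 1; w (λ-bound): 1
use order (left to right): y, v, x, w
typing: ✓ — T3
ordered ✓ (v, x, y, w once each; derivable with no W/C/E)
linear ✓ (each of v, x, y, w used exactly once)
affine ✓ (v, x, y, w: no repeats, contraction unneeded)
relevant ✓ (at least one use each (v, x, y, w))
unrestricted ✓ (typability at T3 is all that's needed)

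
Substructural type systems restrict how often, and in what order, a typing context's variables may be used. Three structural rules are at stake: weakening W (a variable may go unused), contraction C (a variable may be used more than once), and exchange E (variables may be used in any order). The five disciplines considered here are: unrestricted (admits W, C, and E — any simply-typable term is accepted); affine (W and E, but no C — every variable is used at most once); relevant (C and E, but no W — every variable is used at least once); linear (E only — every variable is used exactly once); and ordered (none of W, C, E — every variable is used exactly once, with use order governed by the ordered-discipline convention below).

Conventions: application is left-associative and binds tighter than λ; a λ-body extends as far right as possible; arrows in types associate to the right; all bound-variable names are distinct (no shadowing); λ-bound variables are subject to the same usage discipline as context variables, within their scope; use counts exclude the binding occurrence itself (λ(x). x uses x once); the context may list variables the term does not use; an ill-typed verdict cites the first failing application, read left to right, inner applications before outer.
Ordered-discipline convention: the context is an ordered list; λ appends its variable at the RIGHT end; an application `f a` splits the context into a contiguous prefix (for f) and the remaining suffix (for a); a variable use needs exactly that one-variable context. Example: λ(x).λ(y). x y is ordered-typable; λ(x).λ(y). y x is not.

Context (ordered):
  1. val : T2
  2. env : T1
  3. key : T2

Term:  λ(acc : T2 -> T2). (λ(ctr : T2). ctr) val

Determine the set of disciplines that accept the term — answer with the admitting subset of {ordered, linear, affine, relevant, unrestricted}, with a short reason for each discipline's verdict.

admitted by: affine, unrestricted
variable uses: val: 1, env: 0, key: 0, acc [bound]: 0, ctr [bound]: 1
left-to-right use order: ctr, val
typing: well-typed at (T2 -> T2) -> T2
ordered ✗ (needs weakening: env, key, acc unused)
linear ✗ (needs weakening: env, key, acc unused)
affine ✓ (no duplicate uses among val, env, key, acc, ctr)
relevant ✗ (needs weakening: env, key, acc unused)
unrestricted ✓ (typability at (T2 -> T2) -> T2 is all that's needed)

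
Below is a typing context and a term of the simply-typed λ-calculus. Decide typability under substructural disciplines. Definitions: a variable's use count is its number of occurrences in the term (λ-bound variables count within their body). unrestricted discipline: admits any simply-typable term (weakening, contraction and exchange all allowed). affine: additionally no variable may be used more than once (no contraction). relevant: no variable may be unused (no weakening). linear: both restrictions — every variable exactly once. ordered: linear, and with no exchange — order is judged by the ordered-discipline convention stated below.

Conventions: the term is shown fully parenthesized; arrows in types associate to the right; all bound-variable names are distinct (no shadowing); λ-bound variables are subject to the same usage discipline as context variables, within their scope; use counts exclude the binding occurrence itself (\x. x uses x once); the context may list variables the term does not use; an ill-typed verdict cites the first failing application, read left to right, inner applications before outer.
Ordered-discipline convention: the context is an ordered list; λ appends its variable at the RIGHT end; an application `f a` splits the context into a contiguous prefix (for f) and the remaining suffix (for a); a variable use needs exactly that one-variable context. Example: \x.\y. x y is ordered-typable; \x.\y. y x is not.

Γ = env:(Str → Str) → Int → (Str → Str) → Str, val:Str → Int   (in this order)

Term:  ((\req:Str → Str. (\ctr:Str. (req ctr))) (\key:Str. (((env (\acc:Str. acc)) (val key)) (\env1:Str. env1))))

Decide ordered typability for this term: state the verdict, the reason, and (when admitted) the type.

yes — single-use (env, val, req, ctr, key, acc, env1), ordered derivation ok; term : Str → Str
use counts: env: 1×; val: 1×; req [bound]: 1×; ctr [bound]: 1×; key [bound]: 1×; acc [bound]: 1×; env1 [bound]: 1×
use order (left to right): req, ctr, env, acc, val, key, env1
typing: ✓ — Str → Str
all disciplines: ordered ✓, linear ✓, affine ✓, relevant ✓, unrestricted ✓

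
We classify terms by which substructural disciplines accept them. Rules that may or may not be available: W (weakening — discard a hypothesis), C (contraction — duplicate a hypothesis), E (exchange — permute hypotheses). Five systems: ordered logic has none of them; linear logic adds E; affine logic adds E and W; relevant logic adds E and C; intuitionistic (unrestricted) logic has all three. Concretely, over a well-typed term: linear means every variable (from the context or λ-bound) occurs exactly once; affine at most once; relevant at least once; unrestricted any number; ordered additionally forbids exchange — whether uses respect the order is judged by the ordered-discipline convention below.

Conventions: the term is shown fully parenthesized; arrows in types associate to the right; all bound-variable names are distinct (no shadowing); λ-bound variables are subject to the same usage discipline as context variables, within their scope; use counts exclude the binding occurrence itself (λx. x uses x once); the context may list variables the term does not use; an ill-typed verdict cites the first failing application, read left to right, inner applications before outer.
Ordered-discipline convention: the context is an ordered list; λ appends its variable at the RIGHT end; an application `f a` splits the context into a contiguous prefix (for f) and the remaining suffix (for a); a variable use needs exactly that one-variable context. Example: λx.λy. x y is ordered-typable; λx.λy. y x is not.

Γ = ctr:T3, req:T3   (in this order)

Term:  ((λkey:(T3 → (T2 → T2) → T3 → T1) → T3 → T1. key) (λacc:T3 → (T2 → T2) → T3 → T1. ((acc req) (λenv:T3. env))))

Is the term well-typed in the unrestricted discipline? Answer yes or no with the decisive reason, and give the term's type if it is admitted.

no — a type mismatch blocks all five
counts: ctr: 0×; req: 1×; key (bound): 1×; acc (bound): 1×; env (bound): 1×
uses in reading order: key, acc, req, env
typing: ill-typed: argument of type T3 → T3 where T2 → T2 is required
across the five disciplines: ordered ✗; linear ✗; affine ✗; relevant ✗; unrestricted ✗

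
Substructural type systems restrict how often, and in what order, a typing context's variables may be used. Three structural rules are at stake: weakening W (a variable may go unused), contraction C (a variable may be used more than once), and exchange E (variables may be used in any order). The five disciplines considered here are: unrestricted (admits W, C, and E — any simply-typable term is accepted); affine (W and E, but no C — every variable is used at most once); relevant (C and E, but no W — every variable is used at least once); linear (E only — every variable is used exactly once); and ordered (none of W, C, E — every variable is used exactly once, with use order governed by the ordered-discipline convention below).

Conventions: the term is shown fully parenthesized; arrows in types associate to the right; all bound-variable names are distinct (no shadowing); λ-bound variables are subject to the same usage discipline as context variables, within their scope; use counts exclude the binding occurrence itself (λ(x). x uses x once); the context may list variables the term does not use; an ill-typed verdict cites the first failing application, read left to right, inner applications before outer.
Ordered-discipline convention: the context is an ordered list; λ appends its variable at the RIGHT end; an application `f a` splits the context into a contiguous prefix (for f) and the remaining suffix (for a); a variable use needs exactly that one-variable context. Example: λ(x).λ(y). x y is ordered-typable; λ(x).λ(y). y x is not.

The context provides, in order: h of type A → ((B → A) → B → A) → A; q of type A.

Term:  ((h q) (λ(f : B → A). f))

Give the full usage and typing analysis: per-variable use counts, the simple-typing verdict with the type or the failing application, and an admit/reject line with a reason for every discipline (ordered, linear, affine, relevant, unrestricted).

usage: h=1, q=1, f (λ-bound)=1
order of uses: h, q, f
typing: the term checks, with type A
ordered: ✓ — single-use (h, q, f), ordered derivation ok
linear: ✓ — each of h, q, f used exactly once
affine: ✓ — no duplicate uses among h, q, f
relevant: ✓ — every one of h, q, f appears
unrestricted: ✓ — typability at A is all that's needed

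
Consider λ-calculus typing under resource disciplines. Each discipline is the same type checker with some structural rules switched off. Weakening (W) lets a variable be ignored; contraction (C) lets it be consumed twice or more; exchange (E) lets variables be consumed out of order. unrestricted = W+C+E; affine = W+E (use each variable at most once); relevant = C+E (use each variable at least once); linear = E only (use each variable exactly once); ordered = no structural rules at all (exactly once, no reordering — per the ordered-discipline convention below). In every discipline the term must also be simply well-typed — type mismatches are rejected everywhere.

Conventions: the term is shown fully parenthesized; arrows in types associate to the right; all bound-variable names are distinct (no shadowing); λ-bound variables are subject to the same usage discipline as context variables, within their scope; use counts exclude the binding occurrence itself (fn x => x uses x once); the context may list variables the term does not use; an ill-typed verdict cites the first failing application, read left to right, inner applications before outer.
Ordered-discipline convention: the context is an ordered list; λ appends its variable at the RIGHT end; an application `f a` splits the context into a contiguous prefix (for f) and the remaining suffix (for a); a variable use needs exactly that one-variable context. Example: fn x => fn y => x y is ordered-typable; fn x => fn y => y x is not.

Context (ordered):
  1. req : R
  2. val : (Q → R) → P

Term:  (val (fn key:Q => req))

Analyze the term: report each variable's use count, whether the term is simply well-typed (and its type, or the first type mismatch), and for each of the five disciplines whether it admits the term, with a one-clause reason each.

use counts: req=1; val=1; key (λ-bound)=0
order of uses: val, req
typing: well-typed — term : P
ordered: ✗ — unused: key — weakening required
linear: ✗ — unused: key — weakening required
affine: ✓ — none of req, val, key used more than once
relevant: ✗ — unused: key — weakening required
unrestricted: ✓ — simply typable at P; W, C, E all held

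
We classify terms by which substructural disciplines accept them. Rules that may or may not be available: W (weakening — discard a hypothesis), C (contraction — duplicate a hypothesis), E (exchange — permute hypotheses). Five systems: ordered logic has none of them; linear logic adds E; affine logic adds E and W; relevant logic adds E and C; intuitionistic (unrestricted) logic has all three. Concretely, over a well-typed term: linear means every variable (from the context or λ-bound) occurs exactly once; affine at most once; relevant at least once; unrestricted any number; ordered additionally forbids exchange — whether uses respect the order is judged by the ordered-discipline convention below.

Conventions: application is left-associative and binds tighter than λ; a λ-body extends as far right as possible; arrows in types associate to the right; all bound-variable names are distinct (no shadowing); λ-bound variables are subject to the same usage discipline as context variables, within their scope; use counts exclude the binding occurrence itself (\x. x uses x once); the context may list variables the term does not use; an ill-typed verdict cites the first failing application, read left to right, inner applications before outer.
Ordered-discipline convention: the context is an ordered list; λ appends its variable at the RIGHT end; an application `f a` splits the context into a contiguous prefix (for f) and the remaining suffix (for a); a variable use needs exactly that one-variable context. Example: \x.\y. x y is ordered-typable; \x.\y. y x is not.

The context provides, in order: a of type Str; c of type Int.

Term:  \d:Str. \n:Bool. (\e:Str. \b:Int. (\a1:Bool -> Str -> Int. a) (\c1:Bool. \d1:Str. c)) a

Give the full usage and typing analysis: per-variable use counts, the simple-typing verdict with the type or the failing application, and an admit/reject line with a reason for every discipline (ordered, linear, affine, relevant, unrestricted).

counts: a: 2, c: 1, d (λ-bound): 0, n (λ-bound): 0, e (λ-bound): 0, b (λ-bound): 0, a1 (λ-bound): 0, c1 (λ-bound): 0, d1 (λ-bound): 0
uses in reading order: a, c, a
typing: well-typed at Str -> Bool -> Int -> Str
ordered: ✗ — needs contraction — a ×2; unused: d, n, e, b, a1, c1, d1 — weakening required
linear: ✗ — needs contraction — a ×2; unused: d, n, e, b, a1, c1, d1 — weakening required
affine: ✗ — needs contraction — a ×2
relevant: ✗ — unused: d, n, e, b, a1, c1, d1 — weakening required
unrestricted: ✓ — well-typed at Str -> Bool -> Int -> Str; no restrictions here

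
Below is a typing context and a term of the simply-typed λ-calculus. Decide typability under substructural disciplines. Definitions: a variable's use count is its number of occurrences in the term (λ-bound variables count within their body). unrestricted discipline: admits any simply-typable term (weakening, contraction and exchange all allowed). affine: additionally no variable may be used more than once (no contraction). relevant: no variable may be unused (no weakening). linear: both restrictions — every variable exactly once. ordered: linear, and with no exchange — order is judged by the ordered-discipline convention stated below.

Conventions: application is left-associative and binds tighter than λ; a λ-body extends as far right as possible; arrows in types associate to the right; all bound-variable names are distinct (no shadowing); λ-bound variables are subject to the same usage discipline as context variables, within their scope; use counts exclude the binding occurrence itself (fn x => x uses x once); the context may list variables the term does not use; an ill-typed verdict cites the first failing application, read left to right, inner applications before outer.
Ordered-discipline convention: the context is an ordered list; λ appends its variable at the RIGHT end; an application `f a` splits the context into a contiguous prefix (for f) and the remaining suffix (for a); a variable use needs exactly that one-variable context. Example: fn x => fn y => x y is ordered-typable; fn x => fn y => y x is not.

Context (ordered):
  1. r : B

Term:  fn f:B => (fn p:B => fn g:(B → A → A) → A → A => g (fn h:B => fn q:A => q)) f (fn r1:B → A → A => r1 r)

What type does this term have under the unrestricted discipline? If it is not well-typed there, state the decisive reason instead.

term : B → A → A
counts: r ×1, f (bound) ×1, p (bound) ×0, g (bound) ×1, h (bound) ×0, q (bound) ×1, r1 (bound) ×1
order of uses: g, q, f, r1, r
typing: ✓ — B → A → A
all disciplines: ordered ✗ · linear ✗ · affine ✓ · relevant ✗ · unrestricted ✓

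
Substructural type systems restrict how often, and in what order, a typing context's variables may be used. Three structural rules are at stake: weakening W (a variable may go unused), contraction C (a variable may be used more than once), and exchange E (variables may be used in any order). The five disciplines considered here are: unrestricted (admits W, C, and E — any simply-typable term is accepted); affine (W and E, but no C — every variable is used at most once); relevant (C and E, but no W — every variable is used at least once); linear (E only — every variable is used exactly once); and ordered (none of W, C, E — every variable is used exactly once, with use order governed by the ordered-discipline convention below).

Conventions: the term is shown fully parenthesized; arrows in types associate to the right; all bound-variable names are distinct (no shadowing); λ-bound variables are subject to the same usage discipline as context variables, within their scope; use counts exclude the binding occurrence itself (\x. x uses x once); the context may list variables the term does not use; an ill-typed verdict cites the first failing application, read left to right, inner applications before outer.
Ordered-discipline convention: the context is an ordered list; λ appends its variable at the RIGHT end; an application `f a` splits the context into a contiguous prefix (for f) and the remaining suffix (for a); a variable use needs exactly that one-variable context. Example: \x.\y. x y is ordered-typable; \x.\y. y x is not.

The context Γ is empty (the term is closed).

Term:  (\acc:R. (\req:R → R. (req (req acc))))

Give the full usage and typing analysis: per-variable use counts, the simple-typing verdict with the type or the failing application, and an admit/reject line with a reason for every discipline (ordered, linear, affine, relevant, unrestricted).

variable uses: acc [bound]=1; req [bound]=2
uses in reading order: req, req, acc
typing: the term checks, with type R → (R → R) → R
ordered: ✗, repeated use of req ×2
linear: ✗, repeated use of req ×2
affine: ✗, repeated use of req ×2
relevant: ✓, at least one use each (acc, req)
unrestricted: ✓, type-checks (R → (R → R) → R) and nothing is barred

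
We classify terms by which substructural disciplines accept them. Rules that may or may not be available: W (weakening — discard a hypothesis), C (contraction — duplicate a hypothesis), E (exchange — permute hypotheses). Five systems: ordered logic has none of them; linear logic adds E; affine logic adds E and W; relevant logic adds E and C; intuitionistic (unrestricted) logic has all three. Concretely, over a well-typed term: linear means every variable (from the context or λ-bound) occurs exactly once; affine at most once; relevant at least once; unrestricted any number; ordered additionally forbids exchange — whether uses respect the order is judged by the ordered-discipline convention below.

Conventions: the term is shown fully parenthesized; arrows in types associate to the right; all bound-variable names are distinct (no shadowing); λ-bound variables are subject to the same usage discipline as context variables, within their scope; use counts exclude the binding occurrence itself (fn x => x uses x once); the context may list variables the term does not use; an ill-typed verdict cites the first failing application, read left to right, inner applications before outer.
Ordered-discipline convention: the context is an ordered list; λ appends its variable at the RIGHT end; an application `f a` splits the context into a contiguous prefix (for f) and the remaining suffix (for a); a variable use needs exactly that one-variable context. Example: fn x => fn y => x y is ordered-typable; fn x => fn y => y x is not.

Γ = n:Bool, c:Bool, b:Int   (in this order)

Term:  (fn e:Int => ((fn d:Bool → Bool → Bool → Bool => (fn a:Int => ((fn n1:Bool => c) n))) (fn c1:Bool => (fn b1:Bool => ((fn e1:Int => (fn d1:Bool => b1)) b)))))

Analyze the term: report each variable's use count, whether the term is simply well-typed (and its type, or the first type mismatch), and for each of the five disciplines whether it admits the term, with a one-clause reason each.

counts: n=1; c=1; b=1; e (bound)=0; d (bound)=0; a (bound)=0; n1 (bound)=0; c1 (bound)=0; b1 (bound)=1; e1 (bound)=0; d1 (bound)=0
order of uses: c, n, b1, b
typing: well-typed at Int → Int → Bool
ordered: ✗, e, d, a, n1, c1, e1, d1 left unused
linear: ✗, e, d, a, n1, c1, e1, d1 left unused
affine: ✓, at most one use each (n, c, b, e, d, a, n1, c1, b1, e1, d1)
relevant: ✗, e, d, a, n1, c1, e1, d1 left unused
unrestricted: ✓, well-typed at Int → Int → Bool; no restrictions here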